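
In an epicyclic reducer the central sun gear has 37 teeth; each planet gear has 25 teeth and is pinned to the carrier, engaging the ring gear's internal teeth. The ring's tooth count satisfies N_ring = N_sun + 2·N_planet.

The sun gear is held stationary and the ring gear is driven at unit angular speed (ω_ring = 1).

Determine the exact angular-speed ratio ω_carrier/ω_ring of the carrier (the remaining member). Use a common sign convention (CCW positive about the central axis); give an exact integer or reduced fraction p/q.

87/124

N_ring = 37 + 2·25 = 87
37(ω_s−ω_c) = −87(ω_r−ω_c),  ω_s=0, ω_r=1
37(0−ω_c) = −87(1−ω_c)  ⇒  124ω_c = 87  ⇒  ω_c = 87/124
ω_c/ω_r = 87/124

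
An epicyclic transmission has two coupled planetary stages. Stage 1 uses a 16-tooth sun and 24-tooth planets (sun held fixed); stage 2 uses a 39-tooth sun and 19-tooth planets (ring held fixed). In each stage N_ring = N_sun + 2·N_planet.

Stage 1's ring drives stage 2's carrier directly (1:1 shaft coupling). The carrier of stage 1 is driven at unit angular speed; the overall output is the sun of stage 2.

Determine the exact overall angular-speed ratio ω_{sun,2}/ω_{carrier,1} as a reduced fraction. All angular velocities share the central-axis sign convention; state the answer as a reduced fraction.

Stage 1: N_ring = 16 + 2·24 = 64
Stage 1: 16(ω_s−ω_c) = −64(ω_r−ω_c),  ω_s=0, ω_c=1
Stage 1: ω_r = 1 − (16/64)(0−1) = 5/4
  ⇒ ω_r¹/ω_c¹ = 5/4
Stage 2: N_ring = 39 + 2·19 = 77
Stage 2: 39(ω_s−ω_c) = −77(ω_r−ω_c),  ω_r=0, ω_c=1
Stage 2: ω_s = 1 − (77/39)(0−1) = 116/39
  ⇒ ω_s²/ω_c² = 116/39
Coupling ω_c² = ω_r¹ ⇒ overall = 5/4 × 116/39 = 145/39

145/39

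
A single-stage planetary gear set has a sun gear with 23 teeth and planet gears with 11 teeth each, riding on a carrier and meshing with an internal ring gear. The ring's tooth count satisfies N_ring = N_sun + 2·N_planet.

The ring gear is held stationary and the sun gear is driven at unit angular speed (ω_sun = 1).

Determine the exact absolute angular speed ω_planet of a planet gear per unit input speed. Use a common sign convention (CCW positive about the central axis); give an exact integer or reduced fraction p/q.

N_ring = 23 + 2·11 = 45
23(ω_s−ω_c) = −45(ω_r−ω_c),  ω_r=0, ω_s=1
23(1−ω_c) = −45(0−ω_c)  ⇒  68ω_c = 23  ⇒  ω_c = 23/68
sun–planet: 23·(1−23/68) = −11·(ω_p−ω_c)  ⇒  ω_p−ω_c = −(23/11)·(45/68) = -1035/748
ω_p = 23/68 − 1035/748 = -23/22

-23/22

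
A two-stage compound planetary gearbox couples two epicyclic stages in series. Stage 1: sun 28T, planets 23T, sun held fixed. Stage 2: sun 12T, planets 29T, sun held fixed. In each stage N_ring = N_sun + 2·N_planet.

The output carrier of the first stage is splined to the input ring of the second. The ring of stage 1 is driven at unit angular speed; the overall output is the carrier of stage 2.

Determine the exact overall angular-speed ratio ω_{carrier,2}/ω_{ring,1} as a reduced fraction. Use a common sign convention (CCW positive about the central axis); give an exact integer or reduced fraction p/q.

Stage 1: N_ring = 28 + 2·23 = 74
Stage 1: 28(ω_s−ω_c) = −74(ω_r−ω_c),  ω_s=0, ω_r=1
Stage 1: 28(0−ω_c) = −74(1−ω_c)  ⇒  102ω_c = 74  ⇒  ω_c = 37/51
  ⇒ ω_c¹/ω_r¹ = 37/51
Stage 2: N_ring = 12 + 2·29 = 70
Stage 2: 12(ω_s−ω_c) = −70(ω_r−ω_c),  ω_s=0, ω_r=1
Stage 2: 12(0−ω_c) = −70(1−ω_c)  ⇒  82ω_c = 70  ⇒  ω_c = 35/41
  ⇒ ω_c²/ω_r² = 35/41
Coupling ω_r² = ω_c¹ ⇒ overall = 37/51 × 35/41 = 1295/2091

1295/2091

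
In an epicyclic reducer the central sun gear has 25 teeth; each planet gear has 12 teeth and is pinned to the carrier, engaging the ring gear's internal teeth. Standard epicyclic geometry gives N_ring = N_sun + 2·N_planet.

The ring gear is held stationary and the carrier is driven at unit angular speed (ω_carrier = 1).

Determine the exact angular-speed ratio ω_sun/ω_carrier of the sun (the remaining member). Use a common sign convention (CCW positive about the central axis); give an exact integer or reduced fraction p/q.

74/25

N_ring = 25 + 2·12 = 49
25(ω_s−ω_c) = −49(ω_r−ω_c),  ω_r=0, ω_c=1
ω_s = 1 − (49/25)(0−1) = 74/25
ω_s/ω_c = 74/25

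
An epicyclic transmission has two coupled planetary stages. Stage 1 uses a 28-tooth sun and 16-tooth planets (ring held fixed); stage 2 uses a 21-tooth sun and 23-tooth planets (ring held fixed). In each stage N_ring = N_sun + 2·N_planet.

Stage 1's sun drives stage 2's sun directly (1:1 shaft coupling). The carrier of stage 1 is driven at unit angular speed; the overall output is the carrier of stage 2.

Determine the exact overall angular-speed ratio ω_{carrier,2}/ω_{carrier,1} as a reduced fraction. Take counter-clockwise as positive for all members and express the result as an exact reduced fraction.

Stage 1: N_ring = 28 + 2·16 = 60
Stage 1: 28(ω_s−ω_c) = −60(ω_r−ω_c),  ω_r=0, ω_c=1
Stage 1: ω_s = 1 − (60/28)(0−1) = 22/7
  ⇒ ω_s¹/ω_c¹ = 22/7
Stage 2: N_ring = 21 + 2·23 = 67
Stage 2: 21(ω_s−ω_c) = −67(ω_r−ω_c),  ω_r=0, ω_s=1
Stage 2: 21(1−ω_c) = −67(0−ω_c)  ⇒  88ω_c = 21  ⇒  ω_c = 21/88
  ⇒ ω_c²/ω_s² = 21/88
Coupling ω_s² = ω_s¹ ⇒ overall = 22/7 × 21/88 = 3/4

3/4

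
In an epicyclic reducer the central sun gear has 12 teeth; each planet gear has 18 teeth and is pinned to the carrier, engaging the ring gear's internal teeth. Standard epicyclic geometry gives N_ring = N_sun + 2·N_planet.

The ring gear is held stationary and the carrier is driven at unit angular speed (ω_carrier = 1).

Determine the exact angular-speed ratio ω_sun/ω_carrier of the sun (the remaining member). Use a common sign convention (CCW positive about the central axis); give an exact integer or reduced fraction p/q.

N_ring = 12 + 2·18 = 48
12(ω_s−ω_c) = −48(ω_r−ω_c),  ω_r=0, ω_c=1
ω_s = 1 − (48/12)(0−1) = 5
ω_s/ω_c = 5

5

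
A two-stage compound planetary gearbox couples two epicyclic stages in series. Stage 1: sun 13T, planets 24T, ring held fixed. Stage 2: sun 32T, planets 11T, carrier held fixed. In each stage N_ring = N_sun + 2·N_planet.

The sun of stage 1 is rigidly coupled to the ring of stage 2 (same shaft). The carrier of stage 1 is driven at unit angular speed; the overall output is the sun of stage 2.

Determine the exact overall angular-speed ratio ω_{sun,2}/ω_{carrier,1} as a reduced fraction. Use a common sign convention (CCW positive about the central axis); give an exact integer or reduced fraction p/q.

Stage 1: N_ring = 13 + 2·24 = 61
Stage 1: 13(ω_s−ω_c) = −61(ω_r−ω_c),  ω_r=0, ω_c=1
Stage 1: ω_s = 1 − (61/13)(0−1) = 74/13
  ⇒ ω_s¹/ω_c¹ = 74/13
Stage 2: N_ring = 32 + 2·11 = 54
Stage 2: 32(ω_s−ω_c) = −54(ω_r−ω_c),  ω_c=0, ω_r=1
Stage 2: ω_s = 0 − (54/32)(1−0) = -27/16
  ⇒ ω_s²/ω_r² = -27/16
Coupling ω_r² = ω_s¹ ⇒ overall = 74/13 × -27/16 = -999/104

-999/104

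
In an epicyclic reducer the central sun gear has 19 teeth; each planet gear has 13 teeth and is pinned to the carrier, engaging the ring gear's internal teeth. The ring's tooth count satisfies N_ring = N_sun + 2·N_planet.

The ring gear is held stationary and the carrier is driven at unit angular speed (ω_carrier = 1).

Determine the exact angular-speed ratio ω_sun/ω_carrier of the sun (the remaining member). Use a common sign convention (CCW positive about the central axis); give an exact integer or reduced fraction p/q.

64/19

N_ring = 19 + 2·13 = 45
19(ω_s−ω_c) = −45(ω_r−ω_c),  ω_r=0, ω_c=1
ω_s = 1 − (45/19)(0−1) = 64/19
ω_s/ω_c = 64/19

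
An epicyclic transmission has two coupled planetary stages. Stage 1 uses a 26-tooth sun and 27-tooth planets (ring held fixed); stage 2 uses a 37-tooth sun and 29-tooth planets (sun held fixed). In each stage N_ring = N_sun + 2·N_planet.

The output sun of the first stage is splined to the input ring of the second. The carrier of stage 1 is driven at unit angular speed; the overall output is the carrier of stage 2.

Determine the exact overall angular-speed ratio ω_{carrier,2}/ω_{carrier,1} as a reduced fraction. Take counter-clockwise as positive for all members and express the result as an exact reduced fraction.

Stage 1: N_ring = 26 + 2·27 = 80
Stage 1: 26(ω_s−ω_c) = −80(ω_r−ω_c),  ω_r=0, ω_c=1
Stage 1: ω_s = 1 − (80/26)(0−1) = 53/13
  ⇒ ω_s¹/ω_c¹ = 53/13
Stage 2: N_ring = 37 + 2·29 = 95
Stage 2: 37(ω_s−ω_c) = −95(ω_r−ω_c),  ω_s=0, ω_r=1
Stage 2: 37(0−ω_c) = −95(1−ω_c)  ⇒  132ω_c = 95  ⇒  ω_c = 95/132
  ⇒ ω_c²/ω_r² = 95/132
Coupling ω_r² = ω_s¹ ⇒ overall = 53/13 × 95/132 = 5035/1716

5035/1716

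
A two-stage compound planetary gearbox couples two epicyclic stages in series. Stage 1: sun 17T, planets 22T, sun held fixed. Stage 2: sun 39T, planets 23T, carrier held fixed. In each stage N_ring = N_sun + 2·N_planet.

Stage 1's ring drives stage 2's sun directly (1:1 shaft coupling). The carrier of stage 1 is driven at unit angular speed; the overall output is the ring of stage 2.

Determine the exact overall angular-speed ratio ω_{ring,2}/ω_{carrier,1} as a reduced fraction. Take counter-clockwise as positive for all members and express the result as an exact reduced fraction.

-3042/5185

Stage 1: N_ring = 17 + 2·22 = 61
Stage 1: 17(ω_s−ω_c) = −61(ω_r−ω_c),  ω_s=0, ω_c=1
Stage 1: ω_r = 1 − (17/61)(0−1) = 78/61
  ⇒ ω_r¹/ω_c¹ = 78/61
Stage 2: N_ring = 39 + 2·23 = 85
Stage 2: 39(ω_s−ω_c) = −85(ω_r−ω_c),  ω_c=0, ω_s=1
Stage 2: ω_r = 0 − (39/85)(1−0) = -39/85
  ⇒ ω_r²/ω_s² = -39/85
Coupling ω_s² = ω_r¹ ⇒ overall = 78/61 × -39/85 = -3042/5185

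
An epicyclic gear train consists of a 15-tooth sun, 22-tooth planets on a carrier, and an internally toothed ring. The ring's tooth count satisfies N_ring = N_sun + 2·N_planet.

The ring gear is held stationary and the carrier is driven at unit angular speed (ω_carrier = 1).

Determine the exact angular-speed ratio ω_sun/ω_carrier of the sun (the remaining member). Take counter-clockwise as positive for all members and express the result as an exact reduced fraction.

N_ring = 15 + 2·22 = 59
15(ω_s−ω_c) = −59(ω_r−ω_c),  ω_r=0, ω_c=1
ω_s = 1 − (59/15)(0−1) = 74/15
ω_s/ω_c = 74/15

74/15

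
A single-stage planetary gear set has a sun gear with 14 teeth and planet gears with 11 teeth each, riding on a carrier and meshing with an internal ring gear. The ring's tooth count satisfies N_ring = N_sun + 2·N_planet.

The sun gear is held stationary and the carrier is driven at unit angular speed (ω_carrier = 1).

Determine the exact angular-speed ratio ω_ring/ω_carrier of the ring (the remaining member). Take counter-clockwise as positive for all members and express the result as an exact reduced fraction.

N_ring = 14 + 2·11 = 36
14(ω_s−ω_c) = −36(ω_r−ω_c),  ω_s=0, ω_c=1
ω_r = 1 − (14/36)(0−1) = 25/18
ω_r/ω_c = 25/18

25/18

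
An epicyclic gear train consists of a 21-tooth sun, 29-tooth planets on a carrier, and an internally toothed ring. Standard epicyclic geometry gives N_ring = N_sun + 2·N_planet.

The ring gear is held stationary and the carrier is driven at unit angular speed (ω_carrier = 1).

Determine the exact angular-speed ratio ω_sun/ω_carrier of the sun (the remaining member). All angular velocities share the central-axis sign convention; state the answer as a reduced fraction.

100/21

N_ring = 21 + 2·29 = 79
21(ω_s−ω_c) = −79(ω_r−ω_c),  ω_r=0, ω_c=1
ω_s = 1 − (79/21)(0−1) = 100/21
ω_s/ω_c = 100/21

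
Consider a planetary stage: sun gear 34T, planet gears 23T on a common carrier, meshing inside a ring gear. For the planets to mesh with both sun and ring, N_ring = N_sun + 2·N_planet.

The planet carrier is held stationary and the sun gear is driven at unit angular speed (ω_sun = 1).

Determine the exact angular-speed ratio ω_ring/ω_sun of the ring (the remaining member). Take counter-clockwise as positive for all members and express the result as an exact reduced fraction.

-17/40

N_ring = 34 + 2·23 = 80
34(ω_s−ω_c) = −80(ω_r−ω_c),  ω_c=0, ω_s=1
ω_r = 0 − (34/80)(1−0) = -17/40
ω_r/ω_s = -17/40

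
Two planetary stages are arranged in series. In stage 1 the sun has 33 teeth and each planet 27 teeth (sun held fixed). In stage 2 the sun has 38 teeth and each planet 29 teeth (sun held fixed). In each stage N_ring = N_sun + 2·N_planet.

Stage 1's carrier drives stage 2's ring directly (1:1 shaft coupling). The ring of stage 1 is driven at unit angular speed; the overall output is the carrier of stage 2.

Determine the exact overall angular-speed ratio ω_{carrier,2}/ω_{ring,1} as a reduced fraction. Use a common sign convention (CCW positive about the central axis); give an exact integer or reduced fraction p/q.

174/335

Stage 1: N_ring = 33 + 2·27 = 87
Stage 1: 33(ω_s−ω_c) = −87(ω_r−ω_c),  ω_s=0, ω_r=1
Stage 1: 33(0−ω_c) = −87(1−ω_c)  ⇒  120ω_c = 87  ⇒  ω_c = 29/40
  ⇒ ω_c¹/ω_r¹ = 29/40
Stage 2: N_ring = 38 + 2·29 = 96
Stage 2: 38(ω_s−ω_c) = −96(ω_r−ω_c),  ω_s=0, ω_r=1
Stage 2: 38(0−ω_c) = −96(1−ω_c)  ⇒  134ω_c = 96  ⇒  ω_c = 48/67
  ⇒ ω_c²/ω_r² = 48/67
Coupling ω_r² = ω_c¹ ⇒ overall = 29/40 × 48/67 = 174/335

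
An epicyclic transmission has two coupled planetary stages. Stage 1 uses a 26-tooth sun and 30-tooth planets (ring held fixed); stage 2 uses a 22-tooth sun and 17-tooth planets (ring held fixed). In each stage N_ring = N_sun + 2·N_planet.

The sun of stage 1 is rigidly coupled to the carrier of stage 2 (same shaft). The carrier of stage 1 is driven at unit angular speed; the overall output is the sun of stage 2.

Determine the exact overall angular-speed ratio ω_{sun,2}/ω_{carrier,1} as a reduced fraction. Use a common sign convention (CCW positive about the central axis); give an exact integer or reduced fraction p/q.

Stage 1: N_ring = 26 + 2·30 = 86
Stage 1: 26(ω_s−ω_c) = −86(ω_r−ω_c),  ω_r=0, ω_c=1
Stage 1: ω_s = 1 − (86/26)(0−1) = 56/13
  ⇒ ω_s¹/ω_c¹ = 56/13
Stage 2: N_ring = 22 + 2·17 = 56
Stage 2: 22(ω_s−ω_c) = −56(ω_r−ω_c),  ω_r=0, ω_c=1
Stage 2: ω_s = 1 − (56/22)(0−1) = 39/11
  ⇒ ω_s²/ω_c² = 39/11
Coupling ω_c² = ω_s¹ ⇒ overall = 56/13 × 39/11 = 168/11

168/11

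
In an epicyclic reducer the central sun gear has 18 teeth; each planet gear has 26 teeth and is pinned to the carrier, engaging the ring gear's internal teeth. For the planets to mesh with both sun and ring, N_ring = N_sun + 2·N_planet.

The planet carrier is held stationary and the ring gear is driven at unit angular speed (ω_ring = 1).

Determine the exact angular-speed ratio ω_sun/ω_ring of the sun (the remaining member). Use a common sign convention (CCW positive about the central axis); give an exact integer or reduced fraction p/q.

-35/9

N_ring = 18 + 2·26 = 70
18(ω_s−ω_c) = −70(ω_r−ω_c),  ω_c=0, ω_r=1
ω_s = 0 − (70/18)(1−0) = -35/9
ω_s/ω_r = -35/9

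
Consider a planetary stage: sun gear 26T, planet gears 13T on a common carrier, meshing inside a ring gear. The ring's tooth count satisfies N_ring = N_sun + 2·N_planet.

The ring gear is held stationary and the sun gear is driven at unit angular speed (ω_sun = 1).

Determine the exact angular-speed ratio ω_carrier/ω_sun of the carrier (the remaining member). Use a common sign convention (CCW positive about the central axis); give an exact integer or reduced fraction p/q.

N_ring = 26 + 2·13 = 52
26(ω_s−ω_c) = −52(ω_r−ω_c),  ω_r=0, ω_s=1
26(1−ω_c) = −52(0−ω_c)  ⇒  78ω_c = 26  ⇒  ω_c = 1/3
ω_c/ω_s = 1/3

1/3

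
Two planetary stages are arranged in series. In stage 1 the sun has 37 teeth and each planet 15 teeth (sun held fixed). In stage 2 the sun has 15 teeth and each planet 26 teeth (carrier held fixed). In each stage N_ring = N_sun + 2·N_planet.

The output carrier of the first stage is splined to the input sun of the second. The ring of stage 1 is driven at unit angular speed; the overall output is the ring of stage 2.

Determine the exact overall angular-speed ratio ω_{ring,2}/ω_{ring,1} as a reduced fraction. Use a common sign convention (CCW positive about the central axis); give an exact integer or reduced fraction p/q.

-15/104

Stage 1: N_ring = 37 + 2·15 = 67
Stage 1: 37(ω_s−ω_c) = −67(ω_r−ω_c),  ω_s=0, ω_r=1
Stage 1: 37(0−ω_c) = −67(1−ω_c)  ⇒  104ω_c = 67  ⇒  ω_c = 67/104
  ⇒ ω_c¹/ω_r¹ = 67/104
Stage 2: N_ring = 15 + 2·26 = 67
Stage 2: 15(ω_s−ω_c) = −67(ω_r−ω_c),  ω_c=0, ω_s=1
Stage 2: ω_r = 0 − (15/67)(1−0) = -15/67
  ⇒ ω_r²/ω_s² = -15/67
Coupling ω_s² = ω_c¹ ⇒ overall = 67/104 × -15/67 = -15/104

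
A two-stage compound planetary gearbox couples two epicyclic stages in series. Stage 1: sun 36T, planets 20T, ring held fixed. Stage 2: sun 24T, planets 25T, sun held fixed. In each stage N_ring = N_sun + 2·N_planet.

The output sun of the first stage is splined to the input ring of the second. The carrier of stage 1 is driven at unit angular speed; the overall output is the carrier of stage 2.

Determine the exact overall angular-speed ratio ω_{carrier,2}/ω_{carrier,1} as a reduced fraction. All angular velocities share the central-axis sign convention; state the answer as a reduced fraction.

148/63

Stage 1: N_ring = 36 + 2·20 = 76
Stage 1: 36(ω_s−ω_c) = −76(ω_r−ω_c),  ω_r=0, ω_c=1
Stage 1: ω_s = 1 − (76/36)(0−1) = 28/9
  ⇒ ω_s¹/ω_c¹ = 28/9
Stage 2: N_ring = 24 + 2·25 = 74
Stage 2: 24(ω_s−ω_c) = −74(ω_r−ω_c),  ω_s=0, ω_r=1
Stage 2: 24(0−ω_c) = −74(1−ω_c)  ⇒  98ω_c = 74  ⇒  ω_c = 37/49
  ⇒ ω_c²/ω_r² = 37/49
Coupling ω_r² = ω_s¹ ⇒ overall = 28/9 × 37/49 = 148/63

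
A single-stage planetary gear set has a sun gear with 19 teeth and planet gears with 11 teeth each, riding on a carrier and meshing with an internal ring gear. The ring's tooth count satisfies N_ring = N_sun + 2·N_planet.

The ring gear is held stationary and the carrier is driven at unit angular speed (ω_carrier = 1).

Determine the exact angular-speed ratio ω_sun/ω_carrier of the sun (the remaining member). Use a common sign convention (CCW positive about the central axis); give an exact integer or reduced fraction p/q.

N_ring = 19 + 2·11 = 41
19(ω_s−ω_c) = −41(ω_r−ω_c),  ω_r=0, ω_c=1
ω_s = 1 − (41/19)(0−1) = 60/19
ω_s/ω_c = 60/19

60/19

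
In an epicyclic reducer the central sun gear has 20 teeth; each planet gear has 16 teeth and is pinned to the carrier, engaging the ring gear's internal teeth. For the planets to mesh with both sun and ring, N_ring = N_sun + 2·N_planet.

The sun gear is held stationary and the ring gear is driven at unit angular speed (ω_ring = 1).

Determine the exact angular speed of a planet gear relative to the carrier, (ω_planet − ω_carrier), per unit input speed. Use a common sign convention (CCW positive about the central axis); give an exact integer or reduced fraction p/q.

65/72

N_ring = 20 + 2·16 = 52
20(ω_s−ω_c) = −52(ω_r−ω_c),  ω_s=0, ω_r=1
20(0−ω_c) = −52(1−ω_c)  ⇒  72ω_c = 52  ⇒  ω_c = 13/18
sun–planet: 20·(0−13/18) = −16·(ω_p−ω_c)  ⇒  ω_p−ω_c = −(20/16)·(-13/18) = 65/72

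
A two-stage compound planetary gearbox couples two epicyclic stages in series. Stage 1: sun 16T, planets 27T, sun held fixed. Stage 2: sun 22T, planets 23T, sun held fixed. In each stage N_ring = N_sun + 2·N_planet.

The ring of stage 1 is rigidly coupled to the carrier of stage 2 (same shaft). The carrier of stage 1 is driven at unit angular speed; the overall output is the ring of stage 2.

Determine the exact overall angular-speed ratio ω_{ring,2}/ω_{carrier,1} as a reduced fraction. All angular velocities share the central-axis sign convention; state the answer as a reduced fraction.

Stage 1: N_ring = 16 + 2·27 = 70
Stage 1: 16(ω_s−ω_c) = −70(ω_r−ω_c),  ω_s=0, ω_c=1
Stage 1: ω_r = 1 − (16/70)(0−1) = 43/35
  ⇒ ω_r¹/ω_c¹ = 43/35
Stage 2: N_ring = 22 + 2·23 = 68
Stage 2: 22(ω_s−ω_c) = −68(ω_r−ω_c),  ω_s=0, ω_c=1
Stage 2: ω_r = 1 − (22/68)(0−1) = 45/34
  ⇒ ω_r²/ω_c² = 45/34
Coupling ω_c² = ω_r¹ ⇒ overall = 43/35 × 45/34 = 387/238

387/238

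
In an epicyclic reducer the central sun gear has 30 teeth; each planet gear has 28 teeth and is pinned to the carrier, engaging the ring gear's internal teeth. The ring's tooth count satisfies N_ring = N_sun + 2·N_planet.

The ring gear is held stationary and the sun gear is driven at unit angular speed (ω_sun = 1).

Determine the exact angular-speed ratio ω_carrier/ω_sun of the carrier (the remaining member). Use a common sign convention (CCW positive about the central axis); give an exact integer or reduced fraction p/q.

15/58

N_ring = 30 + 2·28 = 86
30(ω_s−ω_c) = −86(ω_r−ω_c),  ω_r=0, ω_s=1
30(1−ω_c) = −86(0−ω_c)  ⇒  116ω_c = 30  ⇒  ω_c = 15/58
ω_c/ω_s = 15/58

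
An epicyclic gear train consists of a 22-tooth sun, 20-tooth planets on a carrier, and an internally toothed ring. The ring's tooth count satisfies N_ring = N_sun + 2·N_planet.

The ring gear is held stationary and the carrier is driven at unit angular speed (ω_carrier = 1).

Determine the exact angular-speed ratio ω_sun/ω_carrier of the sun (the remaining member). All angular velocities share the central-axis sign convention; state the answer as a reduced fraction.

42/11

N_ring = 22 + 2·20 = 62
22(ω_s−ω_c) = −62(ω_r−ω_c),  ω_r=0, ω_c=1
ω_s = 1 − (62/22)(0−1) = 42/11
ω_s/ω_c = 42/11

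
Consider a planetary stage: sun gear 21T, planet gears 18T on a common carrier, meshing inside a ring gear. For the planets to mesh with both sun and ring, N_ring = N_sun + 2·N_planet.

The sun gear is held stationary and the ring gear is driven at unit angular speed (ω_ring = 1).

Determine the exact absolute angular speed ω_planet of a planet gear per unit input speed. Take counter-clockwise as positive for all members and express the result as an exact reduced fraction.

N_ring = 21 + 2·18 = 57
21(ω_s−ω_c) = −57(ω_r−ω_c),  ω_s=0, ω_r=1
21(0−ω_c) = −57(1−ω_c)  ⇒  78ω_c = 57  ⇒  ω_c = 19/26
sun–planet: 21·(0−19/26) = −18·(ω_p−ω_c)  ⇒  ω_p−ω_c = −(21/18)·(-19/26) = 133/156
ω_p = 19/26 + 133/156 = 19/12

19/12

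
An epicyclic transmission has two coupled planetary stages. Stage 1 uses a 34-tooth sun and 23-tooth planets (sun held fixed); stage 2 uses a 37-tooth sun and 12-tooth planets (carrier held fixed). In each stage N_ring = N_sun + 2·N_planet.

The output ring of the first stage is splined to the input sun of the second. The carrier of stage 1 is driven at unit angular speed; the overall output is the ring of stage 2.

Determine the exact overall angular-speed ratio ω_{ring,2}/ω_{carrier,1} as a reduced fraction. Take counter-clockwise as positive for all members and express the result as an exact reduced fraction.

-2109/2440

Stage 1: N_ring = 34 + 2·23 = 80
Stage 1: 34(ω_s−ω_c) = −80(ω_r−ω_c),  ω_s=0, ω_c=1
Stage 1: ω_r = 1 − (34/80)(0−1) = 57/40
  ⇒ ω_r¹/ω_c¹ = 57/40
Stage 2: N_ring = 37 + 2·12 = 61
Stage 2: 37(ω_s−ω_c) = −61(ω_r−ω_c),  ω_c=0, ω_s=1
Stage 2: ω_r = 0 − (37/61)(1−0) = -37/61
  ⇒ ω_r²/ω_s² = -37/61
Coupling ω_s² = ω_r¹ ⇒ overall = 57/40 × -37/61 = -2109/2440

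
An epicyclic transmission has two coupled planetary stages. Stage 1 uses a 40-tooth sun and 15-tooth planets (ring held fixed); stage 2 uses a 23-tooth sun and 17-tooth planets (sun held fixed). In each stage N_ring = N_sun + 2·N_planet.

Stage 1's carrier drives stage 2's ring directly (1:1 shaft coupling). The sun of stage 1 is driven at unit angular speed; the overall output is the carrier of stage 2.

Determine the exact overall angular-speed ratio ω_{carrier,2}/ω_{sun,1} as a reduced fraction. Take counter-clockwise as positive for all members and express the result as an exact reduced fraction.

57/220

Stage 1: N_ring = 40 + 2·15 = 70
Stage 1: 40(ω_s−ω_c) = −70(ω_r−ω_c),  ω_r=0, ω_s=1
Stage 1: 40(1−ω_c) = −70(0−ω_c)  ⇒  110ω_c = 40  ⇒  ω_c = 4/11
  ⇒ ω_c¹/ω_s¹ = 4/11
Stage 2: N_ring = 23 + 2·17 = 57
Stage 2: 23(ω_s−ω_c) = −57(ω_r−ω_c),  ω_s=0, ω_r=1
Stage 2: 23(0−ω_c) = −57(1−ω_c)  ⇒  80ω_c = 57  ⇒  ω_c = 57/80
  ⇒ ω_c²/ω_r² = 57/80
Coupling ω_r² = ω_c¹ ⇒ overall = 4/11 × 57/80 = 57/220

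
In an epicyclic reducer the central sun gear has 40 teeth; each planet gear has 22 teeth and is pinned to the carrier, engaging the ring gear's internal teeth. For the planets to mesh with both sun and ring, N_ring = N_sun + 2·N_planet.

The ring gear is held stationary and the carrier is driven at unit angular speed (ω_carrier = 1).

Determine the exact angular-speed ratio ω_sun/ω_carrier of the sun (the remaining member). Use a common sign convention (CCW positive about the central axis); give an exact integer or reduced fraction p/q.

31/10

N_ring = 40 + 2·22 = 84
40(ω_s−ω_c) = −84(ω_r−ω_c),  ω_r=0, ω_c=1
ω_s = 1 − (84/40)(0−1) = 31/10
ω_s/ω_c = 31/10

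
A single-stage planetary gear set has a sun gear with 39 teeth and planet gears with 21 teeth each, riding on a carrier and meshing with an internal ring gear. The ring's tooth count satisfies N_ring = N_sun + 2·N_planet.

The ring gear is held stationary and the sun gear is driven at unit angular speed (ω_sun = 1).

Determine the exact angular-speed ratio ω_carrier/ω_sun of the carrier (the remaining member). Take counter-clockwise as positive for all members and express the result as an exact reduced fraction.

13/40

N_ring = 39 + 2·21 = 81
39(ω_s−ω_c) = −81(ω_r−ω_c),  ω_r=0, ω_s=1
39(1−ω_c) = −81(0−ω_c)  ⇒  120ω_c = 39  ⇒  ω_c = 13/40
ω_c/ω_s = 13/40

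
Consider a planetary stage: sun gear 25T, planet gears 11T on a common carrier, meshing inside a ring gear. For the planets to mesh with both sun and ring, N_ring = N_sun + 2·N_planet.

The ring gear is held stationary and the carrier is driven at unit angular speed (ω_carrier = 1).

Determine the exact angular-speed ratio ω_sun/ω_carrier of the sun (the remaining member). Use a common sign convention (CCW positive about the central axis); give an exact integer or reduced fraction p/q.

72/25

N_ring = 25 + 2·11 = 47
25(ω_s−ω_c) = −47(ω_r−ω_c),  ω_r=0, ω_c=1
ω_s = 1 − (47/25)(0−1) = 72/25
ω_s/ω_c = 72/25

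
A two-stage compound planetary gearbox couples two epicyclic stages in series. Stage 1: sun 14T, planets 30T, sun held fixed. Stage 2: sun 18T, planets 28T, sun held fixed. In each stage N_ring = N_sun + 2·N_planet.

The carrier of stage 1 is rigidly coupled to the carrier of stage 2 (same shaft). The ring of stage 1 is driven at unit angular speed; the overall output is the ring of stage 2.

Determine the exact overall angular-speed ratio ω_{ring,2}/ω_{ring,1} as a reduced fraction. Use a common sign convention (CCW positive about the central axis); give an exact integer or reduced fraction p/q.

Stage 1: N_ring = 14 + 2·30 = 74
Stage 1: 14(ω_s−ω_c) = −74(ω_r−ω_c),  ω_s=0, ω_r=1
Stage 1: 14(0−ω_c) = −74(1−ω_c)  ⇒  88ω_c = 74  ⇒  ω_c = 37/44
  ⇒ ω_c¹/ω_r¹ = 37/44
Stage 2: N_ring = 18 + 2·28 = 74
Stage 2: 18(ω_s−ω_c) = −74(ω_r−ω_c),  ω_s=0, ω_c=1
Stage 2: ω_r = 1 − (18/74)(0−1) = 46/37
  ⇒ ω_r²/ω_c² = 46/37
Coupling ω_c² = ω_c¹ ⇒ overall = 37/44 × 46/37 = 23/22

23/22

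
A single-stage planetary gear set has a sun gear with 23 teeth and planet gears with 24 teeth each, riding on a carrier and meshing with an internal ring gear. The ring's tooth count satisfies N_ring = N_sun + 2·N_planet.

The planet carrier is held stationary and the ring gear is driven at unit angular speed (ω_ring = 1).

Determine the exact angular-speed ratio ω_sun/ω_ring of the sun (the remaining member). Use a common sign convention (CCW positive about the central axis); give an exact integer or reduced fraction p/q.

N_ring = 23 + 2·24 = 71
23(ω_s−ω_c) = −71(ω_r−ω_c),  ω_c=0, ω_r=1
ω_s = 0 − (71/23)(1−0) = -71/23
ω_s/ω_r = -71/23

-71/23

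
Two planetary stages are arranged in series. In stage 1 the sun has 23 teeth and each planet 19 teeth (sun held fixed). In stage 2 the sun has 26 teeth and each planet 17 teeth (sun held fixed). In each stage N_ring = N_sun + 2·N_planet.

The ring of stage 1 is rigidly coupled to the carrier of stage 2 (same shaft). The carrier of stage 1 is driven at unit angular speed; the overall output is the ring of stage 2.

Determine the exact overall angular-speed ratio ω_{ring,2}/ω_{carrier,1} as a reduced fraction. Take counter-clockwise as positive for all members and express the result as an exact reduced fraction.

602/305

Stage 1: N_ring = 23 + 2·19 = 61
Stage 1: 23(ω_s−ω_c) = −61(ω_r−ω_c),  ω_s=0, ω_c=1
Stage 1: ω_r = 1 − (23/61)(0−1) = 84/61
  ⇒ ω_r¹/ω_c¹ = 84/61
Stage 2: N_ring = 26 + 2·17 = 60
Stage 2: 26(ω_s−ω_c) = −60(ω_r−ω_c),  ω_s=0, ω_c=1
Stage 2: ω_r = 1 − (26/60)(0−1) = 43/30
  ⇒ ω_r²/ω_c² = 43/30
Coupling ω_c² = ω_r¹ ⇒ overall = 84/61 × 43/30 = 602/305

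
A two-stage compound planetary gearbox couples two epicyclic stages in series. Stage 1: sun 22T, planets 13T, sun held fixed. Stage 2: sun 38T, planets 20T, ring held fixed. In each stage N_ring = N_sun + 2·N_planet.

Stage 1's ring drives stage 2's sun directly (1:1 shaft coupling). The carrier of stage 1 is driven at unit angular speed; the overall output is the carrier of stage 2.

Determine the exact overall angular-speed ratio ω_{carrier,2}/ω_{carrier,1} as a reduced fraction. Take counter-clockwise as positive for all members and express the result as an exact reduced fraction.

Stage 1: N_ring = 22 + 2·13 = 48
Stage 1: 22(ω_s−ω_c) = −48(ω_r−ω_c),  ω_s=0, ω_c=1
Stage 1: ω_r = 1 − (22/48)(0−1) = 35/24
  ⇒ ω_r¹/ω_c¹ = 35/24
Stage 2: N_ring = 38 + 2·20 = 78
Stage 2: 38(ω_s−ω_c) = −78(ω_r−ω_c),  ω_r=0, ω_s=1
Stage 2: 38(1−ω_c) = −78(0−ω_c)  ⇒  116ω_c = 38  ⇒  ω_c = 19/58
  ⇒ ω_c²/ω_s² = 19/58
Coupling ω_s² = ω_r¹ ⇒ overall = 35/24 × 19/58 = 665/1392

665/1392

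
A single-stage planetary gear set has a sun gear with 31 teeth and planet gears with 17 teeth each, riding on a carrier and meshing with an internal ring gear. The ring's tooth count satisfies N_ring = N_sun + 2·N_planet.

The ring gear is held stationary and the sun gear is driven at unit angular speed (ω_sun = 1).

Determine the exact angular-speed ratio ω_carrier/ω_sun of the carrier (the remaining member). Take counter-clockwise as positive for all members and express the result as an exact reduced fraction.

N_ring = 31 + 2·17 = 65
31(ω_s−ω_c) = −65(ω_r−ω_c),  ω_r=0, ω_s=1
31(1−ω_c) = −65(0−ω_c)  ⇒  96ω_c = 31  ⇒  ω_c = 31/96
ω_c/ω_s = 31/96

31/96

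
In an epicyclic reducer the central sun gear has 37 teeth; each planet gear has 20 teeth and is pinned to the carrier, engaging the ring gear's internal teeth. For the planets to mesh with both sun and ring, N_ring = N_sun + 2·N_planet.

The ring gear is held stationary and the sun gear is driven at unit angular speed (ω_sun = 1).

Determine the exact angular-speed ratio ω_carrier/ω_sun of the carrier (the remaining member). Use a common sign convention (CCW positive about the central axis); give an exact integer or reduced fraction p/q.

37/114

N_ring = 37 + 2·20 = 77
37(ω_s−ω_c) = −77(ω_r−ω_c),  ω_r=0, ω_s=1
37(1−ω_c) = −77(0−ω_c)  ⇒  114ω_c = 37  ⇒  ω_c = 37/114
ω_c/ω_s = 37/114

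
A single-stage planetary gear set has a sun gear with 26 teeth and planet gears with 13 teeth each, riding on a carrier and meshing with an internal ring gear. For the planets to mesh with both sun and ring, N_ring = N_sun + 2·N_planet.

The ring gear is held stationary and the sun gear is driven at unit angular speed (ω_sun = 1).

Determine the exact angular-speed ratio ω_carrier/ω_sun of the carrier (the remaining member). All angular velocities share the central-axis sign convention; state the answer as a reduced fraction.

N_ring = 26 + 2·13 = 52
26(ω_s−ω_c) = −52(ω_r−ω_c),  ω_r=0, ω_s=1
26(1−ω_c) = −52(0−ω_c)  ⇒  78ω_c = 26  ⇒  ω_c = 1/3
ω_c/ω_s = 1/3

1/3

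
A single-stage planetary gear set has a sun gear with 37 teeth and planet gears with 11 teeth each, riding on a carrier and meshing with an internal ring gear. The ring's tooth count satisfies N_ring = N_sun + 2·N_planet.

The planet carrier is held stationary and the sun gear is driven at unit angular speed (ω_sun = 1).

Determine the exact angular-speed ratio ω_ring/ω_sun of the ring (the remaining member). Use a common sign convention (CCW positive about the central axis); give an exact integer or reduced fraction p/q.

N_ring = 37 + 2·11 = 59
37(ω_s−ω_c) = −59(ω_r−ω_c),  ω_c=0, ω_s=1
ω_r = 0 − (37/59)(1−0) = -37/59
ω_r/ω_s = -37/59

-37/59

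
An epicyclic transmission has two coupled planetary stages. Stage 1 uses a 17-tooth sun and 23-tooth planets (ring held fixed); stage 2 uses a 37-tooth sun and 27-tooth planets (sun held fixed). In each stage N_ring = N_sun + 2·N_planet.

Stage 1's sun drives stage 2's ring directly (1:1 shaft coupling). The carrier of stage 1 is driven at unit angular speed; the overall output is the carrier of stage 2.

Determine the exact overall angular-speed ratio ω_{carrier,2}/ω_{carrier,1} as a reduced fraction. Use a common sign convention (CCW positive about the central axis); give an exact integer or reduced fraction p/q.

455/136

Stage 1: N_ring = 17 + 2·23 = 63
Stage 1: 17(ω_s−ω_c) = −63(ω_r−ω_c),  ω_r=0, ω_c=1
Stage 1: ω_s = 1 − (63/17)(0−1) = 80/17
  ⇒ ω_s¹/ω_c¹ = 80/17
Stage 2: N_ring = 37 + 2·27 = 91
Stage 2: 37(ω_s−ω_c) = −91(ω_r−ω_c),  ω_s=0, ω_r=1
Stage 2: 37(0−ω_c) = −91(1−ω_c)  ⇒  128ω_c = 91  ⇒  ω_c = 91/128
  ⇒ ω_c²/ω_r² = 91/128
Coupling ω_r² = ω_s¹ ⇒ overall = 80/17 × 91/128 = 455/136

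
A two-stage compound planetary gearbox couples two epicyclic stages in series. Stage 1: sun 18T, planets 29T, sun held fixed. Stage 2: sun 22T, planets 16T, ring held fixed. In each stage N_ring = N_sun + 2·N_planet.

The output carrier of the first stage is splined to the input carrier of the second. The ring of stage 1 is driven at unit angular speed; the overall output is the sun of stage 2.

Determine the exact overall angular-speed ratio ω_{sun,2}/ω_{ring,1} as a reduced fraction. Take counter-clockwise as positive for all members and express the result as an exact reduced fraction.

1444/517

Stage 1: N_ring = 18 + 2·29 = 76
Stage 1: 18(ω_s−ω_c) = −76(ω_r−ω_c),  ω_s=0, ω_r=1
Stage 1: 18(0−ω_c) = −76(1−ω_c)  ⇒  94ω_c = 76  ⇒  ω_c = 38/47
  ⇒ ω_c¹/ω_r¹ = 38/47
Stage 2: N_ring = 22 + 2·16 = 54
Stage 2: 22(ω_s−ω_c) = −54(ω_r−ω_c),  ω_r=0, ω_c=1
Stage 2: ω_s = 1 − (54/22)(0−1) = 38/11
  ⇒ ω_s²/ω_c² = 38/11
Coupling ω_c² = ω_c¹ ⇒ overall = 38/47 × 38/11 = 1444/517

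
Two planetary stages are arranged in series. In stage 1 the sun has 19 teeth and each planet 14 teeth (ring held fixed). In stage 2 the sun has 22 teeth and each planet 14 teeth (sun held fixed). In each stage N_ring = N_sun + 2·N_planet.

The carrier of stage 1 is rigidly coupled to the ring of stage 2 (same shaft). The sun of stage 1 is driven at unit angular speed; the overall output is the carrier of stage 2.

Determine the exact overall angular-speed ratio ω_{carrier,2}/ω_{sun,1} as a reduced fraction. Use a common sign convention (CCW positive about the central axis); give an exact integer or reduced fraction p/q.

475/2376

Stage 1: N_ring = 19 + 2·14 = 47
Stage 1: 19(ω_s−ω_c) = −47(ω_r−ω_c),  ω_r=0, ω_s=1
Stage 1: 19(1−ω_c) = −47(0−ω_c)  ⇒  66ω_c = 19  ⇒  ω_c = 19/66
  ⇒ ω_c¹/ω_s¹ = 19/66
Stage 2: N_ring = 22 + 2·14 = 50
Stage 2: 22(ω_s−ω_c) = −50(ω_r−ω_c),  ω_s=0, ω_r=1
Stage 2: 22(0−ω_c) = −50(1−ω_c)  ⇒  72ω_c = 50  ⇒  ω_c = 25/36
  ⇒ ω_c²/ω_r² = 25/36
Coupling ω_r² = ω_c¹ ⇒ overall = 19/66 × 25/36 = 475/2376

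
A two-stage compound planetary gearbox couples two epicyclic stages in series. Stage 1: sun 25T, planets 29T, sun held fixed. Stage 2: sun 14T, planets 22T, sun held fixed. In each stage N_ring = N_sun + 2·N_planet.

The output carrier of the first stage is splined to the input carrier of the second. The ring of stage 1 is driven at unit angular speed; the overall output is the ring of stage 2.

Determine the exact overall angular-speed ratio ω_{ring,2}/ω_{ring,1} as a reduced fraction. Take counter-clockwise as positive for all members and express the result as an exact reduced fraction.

Stage 1: N_ring = 25 + 2·29 = 83
Stage 1: 25(ω_s−ω_c) = −83(ω_r−ω_c),  ω_s=0, ω_r=1
Stage 1: 25(0−ω_c) = −83(1−ω_c)  ⇒  108ω_c = 83  ⇒  ω_c = 83/108
  ⇒ ω_c¹/ω_r¹ = 83/108
Stage 2: N_ring = 14 + 2·22 = 58
Stage 2: 14(ω_s−ω_c) = −58(ω_r−ω_c),  ω_s=0, ω_c=1
Stage 2: ω_r = 1 − (14/58)(0−1) = 36/29
  ⇒ ω_r²/ω_c² = 36/29
Coupling ω_c² = ω_c¹ ⇒ overall = 83/108 × 36/29 = 83/87

83/87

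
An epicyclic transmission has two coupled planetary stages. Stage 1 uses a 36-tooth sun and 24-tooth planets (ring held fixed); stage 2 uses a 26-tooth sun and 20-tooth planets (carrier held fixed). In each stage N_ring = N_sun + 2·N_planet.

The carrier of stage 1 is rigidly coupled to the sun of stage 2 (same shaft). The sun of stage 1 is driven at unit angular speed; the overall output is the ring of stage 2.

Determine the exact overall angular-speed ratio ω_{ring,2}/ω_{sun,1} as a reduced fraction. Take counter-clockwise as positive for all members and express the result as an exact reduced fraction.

Stage 1: N_ring = 36 + 2·24 = 84
Stage 1: 36(ω_s−ω_c) = −84(ω_r−ω_c),  ω_r=0, ω_s=1
Stage 1: 36(1−ω_c) = −84(0−ω_c)  ⇒  120ω_c = 36  ⇒  ω_c = 3/10
  ⇒ ω_c¹/ω_s¹ = 3/10
Stage 2: N_ring = 26 + 2·20 = 66
Stage 2: 26(ω_s−ω_c) = −66(ω_r−ω_c),  ω_c=0, ω_s=1
Stage 2: ω_r = 0 − (26/66)(1−0) = -13/33
  ⇒ ω_r²/ω_s² = -13/33
Coupling ω_s² = ω_c¹ ⇒ overall = 3/10 × -13/33 = -13/110

-13/110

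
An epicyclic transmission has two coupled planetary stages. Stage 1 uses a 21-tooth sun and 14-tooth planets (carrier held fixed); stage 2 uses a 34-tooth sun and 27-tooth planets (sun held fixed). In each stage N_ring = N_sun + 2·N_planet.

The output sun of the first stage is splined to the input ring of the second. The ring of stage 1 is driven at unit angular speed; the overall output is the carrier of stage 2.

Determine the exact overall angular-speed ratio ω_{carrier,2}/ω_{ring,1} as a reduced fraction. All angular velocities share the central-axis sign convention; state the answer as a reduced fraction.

-308/183

Stage 1: N_ring = 21 + 2·14 = 49
Stage 1: 21(ω_s−ω_c) = −49(ω_r−ω_c),  ω_c=0, ω_r=1
Stage 1: ω_s = 0 − (49/21)(1−0) = -7/3
  ⇒ ω_s¹/ω_r¹ = -7/3
Stage 2: N_ring = 34 + 2·27 = 88
Stage 2: 34(ω_s−ω_c) = −88(ω_r−ω_c),  ω_s=0, ω_r=1
Stage 2: 34(0−ω_c) = −88(1−ω_c)  ⇒  122ω_c = 88  ⇒  ω_c = 44/61
  ⇒ ω_c²/ω_r² = 44/61
Coupling ω_r² = ω_s¹ ⇒ overall = -7/3 × 44/61 = -308/183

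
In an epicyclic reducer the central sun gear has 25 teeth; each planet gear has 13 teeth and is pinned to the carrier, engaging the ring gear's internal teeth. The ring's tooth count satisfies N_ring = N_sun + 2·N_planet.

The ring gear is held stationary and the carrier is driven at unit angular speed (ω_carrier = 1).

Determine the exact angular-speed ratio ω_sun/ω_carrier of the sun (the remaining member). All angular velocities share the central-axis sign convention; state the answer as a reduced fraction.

76/25

N_ring = 25 + 2·13 = 51
25(ω_s−ω_c) = −51(ω_r−ω_c),  ω_r=0, ω_c=1
ω_s = 1 − (51/25)(0−1) = 76/25
ω_s/ω_c = 76/25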